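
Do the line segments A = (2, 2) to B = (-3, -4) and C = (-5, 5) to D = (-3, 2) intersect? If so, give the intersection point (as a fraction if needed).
No (intersection of containing lines falls outside at least one segment)

Parametrize and solve: t = 5/9, s = 19/9. At least one of these is outside [0, 1], so the segments do not intersect.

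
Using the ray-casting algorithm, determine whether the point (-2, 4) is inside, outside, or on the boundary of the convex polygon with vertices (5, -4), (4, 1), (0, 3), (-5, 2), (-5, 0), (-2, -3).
The point (-2, 4) lies strictly outside the polygon

Cast a horizontal ray to the right from the query point and count how many polygon edges it crosses (each edge strictly once or zero times, handled with the usual half-open convention). 
Parity of crossings → even ⇒ outside.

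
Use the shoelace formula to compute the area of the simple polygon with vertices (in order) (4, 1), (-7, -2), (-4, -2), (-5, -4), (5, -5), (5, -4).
Area = 41

Shoelace formula: Area = (1/2) |Σ_i (x_i · y_{i+1} − x_{i+1} · y_i)| (indices mod n). Compute each cross term:
  (4)(-2) − (-7)(1) = -1
  (-7)(-2) − (-4)(-2) = 6
  (-4)(-4) − (-5)(-2) = 6
  (-5)(-5) − (5)(-4) = 45
  (5)(-4) − (5)(-5) = 5
  (5)(1) − (4)(-4) = 21
Sum = 82, so (signed) Area = 82/2 = 41, |Area| = 41.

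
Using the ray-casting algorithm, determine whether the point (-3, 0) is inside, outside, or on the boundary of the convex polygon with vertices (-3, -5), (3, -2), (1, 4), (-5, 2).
The point (-3, 0) lies strictly inside the polygon

Cast a horizontal ray to the right from the query point and count how many polygon edges it crosses (each edge strictly once or zero times, handled with the usual half-open convention). 
Parity of crossings → odd ⇒ inside.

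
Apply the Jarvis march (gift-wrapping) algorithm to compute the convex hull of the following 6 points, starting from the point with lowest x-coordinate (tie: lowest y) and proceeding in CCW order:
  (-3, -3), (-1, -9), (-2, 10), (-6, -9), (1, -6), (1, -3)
Hull (CCW) = [(-6, -9), (-1, -9), (1, -6), (1, -3), (-2, 10)]

Jarvis march: at each step, from the current hull vertex p, select the next vertex q as the point such that every other point lies strictly to the left of (or on) the directed line p → q. (Equivalently: for every other point r, the cross product (q − p) × (r − p) ≥ 0.)
Starting point (lowest x, tie lowest y): (-6, -9). Wrap until returning to start. Resulting hull: (-6, -9), (-1, -9), (1, -6), (1, -3), (-2, 10).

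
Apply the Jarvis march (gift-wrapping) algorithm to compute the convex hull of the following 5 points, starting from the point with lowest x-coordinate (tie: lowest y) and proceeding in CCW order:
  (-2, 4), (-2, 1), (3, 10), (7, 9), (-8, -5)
Hull (CCW) = [(-8, -5), (7, 9), (3, 10), (-2, 4)]

Jarvis march: at each step, from the current hull vertex p, select the next vertex q as the point such that every other point lies strictly to the left of (or on) the directed line p → q. (Equivalently: for every other point r, the cross product (q − p) × (r − p) ≥ 0.)
Starting point (lowest x, tie lowest y): (-8, -5). Wrap until returning to start. Resulting hull: (-8, -5), (7, 9), (3, 10), (-2, 4).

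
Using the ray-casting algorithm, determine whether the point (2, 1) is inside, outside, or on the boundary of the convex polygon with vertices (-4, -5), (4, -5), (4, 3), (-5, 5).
The point (2, 1) lies strictly inside the polygon

Cast a horizontal ray to the right from the query point and count how many polygon edges it crosses (each edge strictly once or zero times, handled with the usual half-open convention). 
Parity of crossings → odd ⇒ inside.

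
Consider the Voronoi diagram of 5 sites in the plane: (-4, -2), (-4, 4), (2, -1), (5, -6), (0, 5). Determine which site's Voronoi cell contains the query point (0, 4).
Nearest site = (0, 5)

The Voronoi cell of site s contains exactly those query points closer to s than to any other site. Compute squared distances from q = (0, 4) to each site:
  (0 − 0)² + (5 − 4)² = 1
  (-4 − 0)² + (4 − 4)² = 16
  (2 − 0)² + (-1 − 4)² = 29
  (-4 − 0)² + (-2 − 4)² = 52
  (5 − 0)² + (-6 − 4)² = 125
Minimum is attained by (0, 5), so q lies in its Voronoi cell.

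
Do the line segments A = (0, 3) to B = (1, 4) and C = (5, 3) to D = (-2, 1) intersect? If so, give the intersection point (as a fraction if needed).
No (intersection of containing lines falls outside at least one segment)

Parametrize and solve: t = -2, s = 1. At least one of these is outside [0, 1], so the segments do not intersect.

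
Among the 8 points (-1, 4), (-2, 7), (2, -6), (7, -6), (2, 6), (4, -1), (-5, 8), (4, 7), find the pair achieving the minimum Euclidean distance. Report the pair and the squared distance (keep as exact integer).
Pair = ((2, 6), (4, 7)); squared distance = 5

Compute all C(8, 2) = 28 pairwise squared distances (x_i − x_j)² + (y_i − y_j)². The minimum is 5, attained by the pair ((2, 6), (4, 7)).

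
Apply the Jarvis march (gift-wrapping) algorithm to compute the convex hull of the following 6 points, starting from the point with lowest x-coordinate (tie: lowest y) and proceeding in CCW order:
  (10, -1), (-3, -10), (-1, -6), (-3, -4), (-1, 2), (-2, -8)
Hull (CCW) = [(-3, -10), (10, -1), (-1, 2), (-3, -4)]

Jarvis march: at each step, from the current hull vertex p, select the next vertex q as the point such that every other point lies strictly to the left of (or on) the directed line p → q. (Equivalently: for every other point r, the cross product (q − p) × (r − p) ≥ 0.)
Starting point (lowest x, tie lowest y): (-3, -10). Wrap until returning to start. Resulting hull: (-3, -10), (10, -1), (-1, 2), (-3, -4).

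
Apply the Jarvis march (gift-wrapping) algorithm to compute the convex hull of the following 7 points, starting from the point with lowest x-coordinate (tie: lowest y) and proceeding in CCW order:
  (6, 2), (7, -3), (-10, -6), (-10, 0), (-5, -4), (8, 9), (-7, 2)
Hull (CCW) = [(-10, -6), (7, -3), (8, 9), (-7, 2), (-10, 0)]

Jarvis march: at each step, from the current hull vertex p, select the next vertex q as the point such that every other point lies strictly to the left of (or on) the directed line p → q. (Equivalently: for every other point r, the cross product (q − p) × (r − p) ≥ 0.)
Starting point (lowest x, tie lowest y): (-10, -6). Wrap until returning to start. Resulting hull: (-10, -6), (7, -3), (8, 9), (-7, 2), (-10, 0).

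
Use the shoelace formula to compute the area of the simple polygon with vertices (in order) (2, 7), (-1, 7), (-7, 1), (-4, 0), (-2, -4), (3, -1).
Area = 63

Shoelace formula: Area = (1/2) |Σ_i (x_i · y_{i+1} − x_{i+1} · y_i)| (indices mod n). Compute each cross term:
  (2)(7) − (-1)(7) = 21
  (-1)(1) − (-7)(7) = 48
  (-7)(0) − (-4)(1) = 4
  (-4)(-4) − (-2)(0) = 16
  (-2)(-1) − (3)(-4) = 14
  (3)(7) − (2)(-1) = 23
Sum = 126, so (signed) Area = 126/2 = 63, |Area| = 63.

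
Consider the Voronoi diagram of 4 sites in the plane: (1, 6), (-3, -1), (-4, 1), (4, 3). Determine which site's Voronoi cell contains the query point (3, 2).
Nearest site = (4, 3)

The Voronoi cell of site s contains exactly those query points closer to s than to any other site. Compute squared distances from q = (3, 2) to each site:
  (4 − 3)² + (3 − 2)² = 2
  (1 − 3)² + (6 − 2)² = 20
  (-3 − 3)² + (-1 − 2)² = 45
  (-4 − 3)² + (1 − 2)² = 50
Minimum is attained by (4, 3), so q lies in its Voronoi cell.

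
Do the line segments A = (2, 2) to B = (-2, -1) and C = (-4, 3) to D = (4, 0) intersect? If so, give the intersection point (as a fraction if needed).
Yes; intersection at (8/9, 7/6) (t = 5/18 on AB, s = 11/18 on CD)

Parametrize AB as A + t(B − A) = (2 + -4 t, 2 + -3 t) and CD as C + s(D − C) = (-4 + 8 s, 3 + -3 s). Solve the linear system for (t, s). Determinant = -36 ≠ 0, so a unique intersection of the containing lines exists. Solution: t = 5/18, s = 11/18 — both in [0, 1], so the segments cross. Intersection point: (8/9, 7/6).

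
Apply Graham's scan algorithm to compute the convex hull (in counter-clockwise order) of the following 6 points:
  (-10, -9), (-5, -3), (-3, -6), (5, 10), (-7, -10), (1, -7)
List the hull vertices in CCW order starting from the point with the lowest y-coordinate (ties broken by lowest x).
Hull (CCW) = [(-7, -10), (1, -7), (5, 10), (-10, -9)]

Graham scan procedure:
  1. Find the pivot p₀ = point with lowest y (tie → lowest x): (-7, -10).
  2. Sort the remaining points by polar angle around p₀.
  3. Walk through sorted points, maintaining a stack; pop the top while the last three entries make a non-left turn (cross product ≤ 0).
  4. Final stack is the convex hull in CCW order: (-7, -10), (1, -7), (5, 10), (-10, -9).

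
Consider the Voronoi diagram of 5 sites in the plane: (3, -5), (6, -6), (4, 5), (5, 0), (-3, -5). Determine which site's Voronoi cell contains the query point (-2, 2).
Nearest site = (4, 5)

The Voronoi cell of site s contains exactly those query points closer to s than to any other site. Compute squared distances from q = (-2, 2) to each site:
  (4 − -2)² + (5 − 2)² = 45
  (-3 − -2)² + (-5 − 2)² = 50
  (5 − -2)² + (0 − 2)² = 53
  (3 − -2)² + (-5 − 2)² = 74
  (6 − -2)² + (-6 − 2)² = 128
Minimum is attained by (4, 5), so q lies in its Voronoi cell.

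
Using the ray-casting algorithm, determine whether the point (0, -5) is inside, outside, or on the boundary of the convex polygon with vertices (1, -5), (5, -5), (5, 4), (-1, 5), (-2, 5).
The point (0, -5) lies strictly outside the polygon

Cast a horizontal ray to the right from the query point and count how many polygon edges it crosses (each edge strictly once or zero times, handled with the usual half-open convention). 
Parity of crossings → even ⇒ outside.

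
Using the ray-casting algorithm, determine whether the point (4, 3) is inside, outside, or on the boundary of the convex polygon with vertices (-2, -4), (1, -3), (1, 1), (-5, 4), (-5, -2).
The point (4, 3) lies strictly outside the polygon

Cast a horizontal ray to the right from the query point and count how many polygon edges it crosses (each edge strictly once or zero times, handled with the usual half-open convention). 
Parity of crossings → even ⇒ outside.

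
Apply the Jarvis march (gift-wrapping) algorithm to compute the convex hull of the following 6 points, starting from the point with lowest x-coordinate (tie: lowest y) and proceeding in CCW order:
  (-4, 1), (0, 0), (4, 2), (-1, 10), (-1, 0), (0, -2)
Hull (CCW) = [(-4, 1), (0, -2), (4, 2), (-1, 10)]

Jarvis march: at each step, from the current hull vertex p, select the next vertex q as the point such that every other point lies strictly to the left of (or on) the directed line p → q. (Equivalently: for every other point r, the cross product (q − p) × (r − p) ≥ 0.)
Starting point (lowest x, tie lowest y): (-4, 1). Wrap until returning to start. Resulting hull: (-4, 1), (0, -2), (4, 2), (-1, 10).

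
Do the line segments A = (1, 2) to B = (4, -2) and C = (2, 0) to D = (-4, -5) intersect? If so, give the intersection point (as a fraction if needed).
No (intersection of containing lines falls outside at least one segment)

Parametrize and solve: t = 17/39, s = -2/39. At least one of these is outside [0, 1], so the segments do not intersect.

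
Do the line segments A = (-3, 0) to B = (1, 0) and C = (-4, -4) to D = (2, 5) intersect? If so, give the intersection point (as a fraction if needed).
Yes; intersection at (-4/3, 0) (t = 5/12 on AB, s = 4/9 on CD)

Parametrize AB as A + t(B − A) = (-3 + 4 t, 0 + 0 t) and CD as C + s(D − C) = (-4 + 6 s, -4 + 9 s). Solve the linear system for (t, s). Determinant = -36 ≠ 0, so a unique intersection of the containing lines exists. Solution: t = 5/12, s = 4/9 — both in [0, 1], so the segments cross. Intersection point: (-4/3, 0).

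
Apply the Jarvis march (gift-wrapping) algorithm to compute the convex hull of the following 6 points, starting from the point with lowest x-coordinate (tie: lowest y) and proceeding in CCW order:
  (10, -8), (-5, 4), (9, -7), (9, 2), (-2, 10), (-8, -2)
Hull (CCW) = [(-8, -2), (10, -8), (9, 2), (-2, 10)]

Jarvis march: at each step, from the current hull vertex p, select the next vertex q as the point such that every other point lies strictly to the left of (or on) the directed line p → q. (Equivalently: for every other point r, the cross product (q − p) × (r − p) ≥ 0.)
Starting point (lowest x, tie lowest y): (-8, -2). Wrap until returning to start. Resulting hull: (-8, -2), (10, -8), (9, 2), (-2, 10).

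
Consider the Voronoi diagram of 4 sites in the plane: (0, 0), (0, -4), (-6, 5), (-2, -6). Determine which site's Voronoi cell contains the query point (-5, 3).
Nearest site = (-6, 5)

The Voronoi cell of site s contains exactly those query points closer to s than to any other site. Compute squared distances from q = (-5, 3) to each site:
  (-6 − -5)² + (5 − 3)² = 5
  (0 − -5)² + (0 − 3)² = 34
  (0 − -5)² + (-4 − 3)² = 74
  (-2 − -5)² + (-6 − 3)² = 90
Minimum is attained by (-6, 5), so q lies in its Voronoi cell.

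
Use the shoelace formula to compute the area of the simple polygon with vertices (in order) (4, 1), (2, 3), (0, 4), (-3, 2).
Area = 19/2

Shoelace formula: Area = (1/2) |Σ_i (x_i · y_{i+1} − x_{i+1} · y_i)| (indices mod n). Compute each cross term:
  (4)(3) − (2)(1) = 10
  (2)(4) − (0)(3) = 8
  (0)(2) − (-3)(4) = 12
  (-3)(1) − (4)(2) = -11
Sum = 19, so (signed) Area = 19/2 = 19/2, |Area| = 19/2.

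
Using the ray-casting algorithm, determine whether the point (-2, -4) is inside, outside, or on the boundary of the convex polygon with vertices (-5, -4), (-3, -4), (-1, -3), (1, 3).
The point (-2, -4) lies strictly outside the polygon

Cast a horizontal ray to the right from the query point and count how many polygon edges it crosses (each edge strictly once or zero times, handled with the usual half-open convention). 
Parity of crossings → even ⇒ outside.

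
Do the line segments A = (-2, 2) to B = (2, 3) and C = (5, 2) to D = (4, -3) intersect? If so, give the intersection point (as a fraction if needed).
No (intersection of containing lines falls outside at least one segment)

Parametrize and solve: t = 35/19, s = -7/19. At least one of these is outside [0, 1], so the segments do not intersect.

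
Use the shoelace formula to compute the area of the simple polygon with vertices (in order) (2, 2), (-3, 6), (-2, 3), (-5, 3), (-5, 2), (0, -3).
Area = 28

Shoelace formula: Area = (1/2) |Σ_i (x_i · y_{i+1} − x_{i+1} · y_i)| (indices mod n). Compute each cross term:
  (2)(6) − (-3)(2) = 18
  (-3)(3) − (-2)(6) = 3
  (-2)(3) − (-5)(3) = 9
  (-5)(2) − (-5)(3) = 5
  (-5)(-3) − (0)(2) = 15
  (0)(2) − (2)(-3) = 6
Sum = 56, so (signed) Area = 56/2 = 28, |Area| = 28.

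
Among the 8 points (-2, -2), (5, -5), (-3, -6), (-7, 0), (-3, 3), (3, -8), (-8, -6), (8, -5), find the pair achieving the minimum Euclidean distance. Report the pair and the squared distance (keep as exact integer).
Pair = ((5, -5), (8, -5)); squared distance = 9

Compute all C(8, 2) = 28 pairwise squared distances (x_i − x_j)² + (y_i − y_j)². The minimum is 9, attained by the pair ((5, -5), (8, -5)).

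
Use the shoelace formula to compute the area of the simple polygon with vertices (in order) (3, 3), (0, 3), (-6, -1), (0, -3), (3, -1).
Area = 33

Shoelace formula: Area = (1/2) |Σ_i (x_i · y_{i+1} − x_{i+1} · y_i)| (indices mod n). Compute each cross term:
  (3)(3) − (0)(3) = 9
  (0)(-1) − (-6)(3) = 18
  (-6)(-3) − (0)(-1) = 18
  (0)(-1) − (3)(-3) = 9
  (3)(3) − (3)(-1) = 12
Sum = 66, so (signed) Area = 66/2 = 33, |Area| = 33.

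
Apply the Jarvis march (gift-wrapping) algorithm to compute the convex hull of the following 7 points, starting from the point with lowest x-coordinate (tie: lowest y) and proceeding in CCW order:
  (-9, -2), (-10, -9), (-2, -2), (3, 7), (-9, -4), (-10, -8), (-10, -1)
Hull (CCW) = [(-10, -9), (-2, -2), (3, 7), (-10, -1)]

Jarvis march: at each step, from the current hull vertex p, select the next vertex q as the point such that every other point lies strictly to the left of (or on) the directed line p → q. (Equivalently: for every other point r, the cross product (q − p) × (r − p) ≥ 0.)
Starting point (lowest x, tie lowest y): (-10, -9). Wrap until returning to start. Resulting hull: (-10, -9), (-2, -2), (3, 7), (-10, -1).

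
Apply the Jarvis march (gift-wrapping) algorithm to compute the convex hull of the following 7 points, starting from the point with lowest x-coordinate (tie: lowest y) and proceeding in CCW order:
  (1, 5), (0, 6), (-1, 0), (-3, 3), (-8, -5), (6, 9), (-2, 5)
Hull (CCW) = [(-8, -5), (-1, 0), (6, 9), (-2, 5)]

Jarvis march: at each step, from the current hull vertex p, select the next vertex q as the point such that every other point lies strictly to the left of (or on) the directed line p → q. (Equivalently: for every other point r, the cross product (q − p) × (r − p) ≥ 0.)
Starting point (lowest x, tie lowest y): (-8, -5). Wrap until returning to start. Resulting hull: (-8, -5), (-1, 0), (6, 9), (-2, 5).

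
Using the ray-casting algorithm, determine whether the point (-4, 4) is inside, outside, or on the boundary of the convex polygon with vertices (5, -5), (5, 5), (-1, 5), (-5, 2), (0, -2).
The point (-4, 4) lies strictly outside the polygon

Cast a horizontal ray to the right from the query point and count how many polygon edges it crosses (each edge strictly once or zero times, handled with the usual half-open convention). 
Parity of crossings → even ⇒ outside.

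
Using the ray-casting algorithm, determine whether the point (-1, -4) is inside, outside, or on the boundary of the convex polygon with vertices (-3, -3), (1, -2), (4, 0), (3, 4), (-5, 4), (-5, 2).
The point (-1, -4) lies strictly outside the polygon

Cast a horizontal ray to the right from the query point and count how many polygon edges it crosses (each edge strictly once or zero times, handled with the usual half-open convention). 
Parity of crossings → even ⇒ outside.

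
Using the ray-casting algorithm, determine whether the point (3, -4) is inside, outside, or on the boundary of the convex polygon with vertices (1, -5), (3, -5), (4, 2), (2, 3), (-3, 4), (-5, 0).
The point (3, -4) lies strictly inside the polygon

Cast a horizontal ray to the right from the query point and count how many polygon edges it crosses (each edge strictly once or zero times, handled with the usual half-open convention). 
Parity of crossings → odd ⇒ inside.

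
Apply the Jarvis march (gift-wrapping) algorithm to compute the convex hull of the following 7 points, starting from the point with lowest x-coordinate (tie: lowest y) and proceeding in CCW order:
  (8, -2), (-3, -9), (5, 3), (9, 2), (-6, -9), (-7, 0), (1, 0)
Hull (CCW) = [(-7, 0), (-6, -9), (-3, -9), (8, -2), (9, 2), (5, 3)]

Jarvis march: at each step, from the current hull vertex p, select the next vertex q as the point such that every other point lies strictly to the left of (or on) the directed line p → q. (Equivalently: for every other point r, the cross product (q − p) × (r − p) ≥ 0.)
Starting point (lowest x, tie lowest y): (-7, 0). Wrap until returning to start. Resulting hull: (-7, 0), (-6, -9), (-3, -9), (8, -2), (9, 2), (5, 3).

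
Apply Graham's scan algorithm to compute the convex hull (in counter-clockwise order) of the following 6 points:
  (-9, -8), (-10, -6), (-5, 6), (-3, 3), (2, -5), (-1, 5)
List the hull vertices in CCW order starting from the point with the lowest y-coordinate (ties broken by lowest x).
Hull (CCW) = [(-9, -8), (2, -5), (-1, 5), (-5, 6), (-10, -6)]

Graham scan procedure:
  1. Find the pivot p₀ = point with lowest y (tie → lowest x): (-9, -8).
  2. Sort the remaining points by polar angle around p₀.
  3. Walk through sorted points, maintaining a stack; pop the top while the last three entries make a non-left turn (cross product ≤ 0).
  4. Final stack is the convex hull in CCW order: (-9, -8), (2, -5), (-1, 5), (-5, 6), (-10, -6).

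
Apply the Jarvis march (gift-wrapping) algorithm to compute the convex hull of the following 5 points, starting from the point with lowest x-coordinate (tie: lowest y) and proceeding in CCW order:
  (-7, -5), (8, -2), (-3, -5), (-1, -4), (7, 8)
Hull (CCW) = [(-7, -5), (-3, -5), (8, -2), (7, 8)]

Jarvis march: at each step, from the current hull vertex p, select the next vertex q as the point such that every other point lies strictly to the left of (or on) the directed line p → q. (Equivalently: for every other point r, the cross product (q − p) × (r − p) ≥ 0.)
Starting point (lowest x, tie lowest y): (-7, -5). Wrap until returning to start. Resulting hull: (-7, -5), (-3, -5), (8, -2), (7, 8).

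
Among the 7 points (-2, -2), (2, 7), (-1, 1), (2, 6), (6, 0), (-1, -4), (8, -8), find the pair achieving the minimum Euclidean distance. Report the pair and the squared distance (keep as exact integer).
Pair = ((2, 7), (2, 6)); squared distance = 1

Compute all C(7, 2) = 21 pairwise squared distances (x_i − x_j)² + (y_i − y_j)². The minimum is 1, attained by the pair ((2, 7), (2, 6)).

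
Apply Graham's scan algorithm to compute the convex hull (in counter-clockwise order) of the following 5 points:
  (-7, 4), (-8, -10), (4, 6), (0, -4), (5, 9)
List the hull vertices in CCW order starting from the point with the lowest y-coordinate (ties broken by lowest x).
Hull (CCW) = [(-8, -10), (0, -4), (4, 6), (5, 9), (-7, 4)]

Graham scan procedure:
  1. Find the pivot p₀ = point with lowest y (tie → lowest x): (-8, -10).
  2. Sort the remaining points by polar angle around p₀.
  3. Walk through sorted points, maintaining a stack; pop the top while the last three entries make a non-left turn (cross product ≤ 0).
  4. Final stack is the convex hull in CCW order: (-8, -10), (0, -4), (4, 6), (5, 9), (-7, 4).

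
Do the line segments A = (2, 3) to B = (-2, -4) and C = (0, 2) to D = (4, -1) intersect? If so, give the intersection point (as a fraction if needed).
Yes; intersection at (1, 5/4) (t = 1/4 on AB, s = 1/4 on CD)

Parametrize AB as A + t(B − A) = (2 + -4 t, 3 + -7 t) and CD as C + s(D − C) = (0 + 4 s, 2 + -3 s). Solve the linear system for (t, s). Determinant = -40 ≠ 0, so a unique intersection of the containing lines exists. Solution: t = 1/4, s = 1/4 — both in [0, 1], so the segments cross. Intersection point: (1, 5/4).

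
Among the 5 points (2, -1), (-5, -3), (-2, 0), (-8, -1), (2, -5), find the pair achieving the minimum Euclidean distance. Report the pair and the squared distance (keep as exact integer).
Pair = ((-5, -3), (-8, -1)); squared distance = 13

Compute all C(5, 2) = 10 pairwise squared distances (x_i − x_j)² + (y_i − y_j)². The minimum is 13, attained by the pair ((-5, -3), (-8, -1)).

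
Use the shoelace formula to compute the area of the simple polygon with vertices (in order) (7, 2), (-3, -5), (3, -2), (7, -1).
Area = 12

Shoelace formula: Area = (1/2) |Σ_i (x_i · y_{i+1} − x_{i+1} · y_i)| (indices mod n). Compute each cross term:
  (7)(-5) − (-3)(2) = -29
  (-3)(-2) − (3)(-5) = 21
  (3)(-1) − (7)(-2) = 11
  (7)(2) − (7)(-1) = 21
Sum = 24, so (signed) Area = 24/2 = 12, |Area| = 12.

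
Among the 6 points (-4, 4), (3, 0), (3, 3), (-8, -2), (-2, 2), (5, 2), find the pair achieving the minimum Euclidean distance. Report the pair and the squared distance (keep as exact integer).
Pair = ((3, 3), (5, 2)); squared distance = 5

Compute all C(6, 2) = 15 pairwise squared distances (x_i − x_j)² + (y_i − y_j)². The minimum is 5, attained by the pair ((3, 3), (5, 2)).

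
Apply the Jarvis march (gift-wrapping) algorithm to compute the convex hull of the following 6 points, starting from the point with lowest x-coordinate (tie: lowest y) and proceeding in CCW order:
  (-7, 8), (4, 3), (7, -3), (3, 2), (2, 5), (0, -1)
Hull (CCW) = [(-7, 8), (0, -1), (7, -3), (4, 3), (2, 5)]

Jarvis march: at each step, from the current hull vertex p, select the next vertex q as the point such that every other point lies strictly to the left of (or on) the directed line p → q. (Equivalently: for every other point r, the cross product (q − p) × (r − p) ≥ 0.)
Starting point (lowest x, tie lowest y): (-7, 8). Wrap until returning to start. Resulting hull: (-7, 8), (0, -1), (7, -3), (4, 3), (2, 5).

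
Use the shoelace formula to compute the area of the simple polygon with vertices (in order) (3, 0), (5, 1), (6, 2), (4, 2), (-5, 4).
Area = 25/2

Shoelace formula: Area = (1/2) |Σ_i (x_i · y_{i+1} − x_{i+1} · y_i)| (indices mod n). Compute each cross term:
  (3)(1) − (5)(0) = 3
  (5)(2) − (6)(1) = 4
  (6)(2) − (4)(2) = 4
  (4)(4) − (-5)(2) = 26
  (-5)(0) − (3)(4) = -12
Sum = 25, so (signed) Area = 25/2 = 25/2, |Area| = 25/2.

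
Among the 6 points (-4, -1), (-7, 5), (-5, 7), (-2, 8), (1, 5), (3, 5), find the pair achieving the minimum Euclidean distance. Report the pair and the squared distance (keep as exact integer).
Pair = ((1, 5), (3, 5)); squared distance = 4

Compute all C(6, 2) = 15 pairwise squared distances (x_i − x_j)² + (y_i − y_j)². The minimum is 4, attained by the pair ((1, 5), (3, 5)).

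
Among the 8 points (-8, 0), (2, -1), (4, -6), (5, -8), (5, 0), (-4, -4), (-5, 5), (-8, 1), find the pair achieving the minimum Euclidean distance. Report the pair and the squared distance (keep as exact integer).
Pair = ((-8, 0), (-8, 1)); squared distance = 1

Compute all C(8, 2) = 28 pairwise squared distances (x_i − x_j)² + (y_i − y_j)². The minimum is 1, attained by the pair ((-8, 0), (-8, 1)).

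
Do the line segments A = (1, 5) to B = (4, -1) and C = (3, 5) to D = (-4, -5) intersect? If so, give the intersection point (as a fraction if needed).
Yes; intersection at (11/6, 10/3) (t = 5/18 on AB, s = 1/6 on CD)

Parametrize AB as A + t(B − A) = (1 + 3 t, 5 + -6 t) and CD as C + s(D − C) = (3 + -7 s, 5 + -10 s). Solve the linear system for (t, s). Determinant = 72 ≠ 0, so a unique intersection of the containing lines exists. Solution: t = 5/18, s = 1/6 — both in [0, 1], so the segments cross. Intersection point: (11/6, 10/3).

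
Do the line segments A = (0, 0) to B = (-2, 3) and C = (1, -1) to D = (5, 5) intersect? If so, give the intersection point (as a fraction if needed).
No (intersection of containing lines falls outside at least one segment)

Parametrize and solve: t = -5/12, s = -1/24. At least one of these is outside [0, 1], so the segments do not intersect.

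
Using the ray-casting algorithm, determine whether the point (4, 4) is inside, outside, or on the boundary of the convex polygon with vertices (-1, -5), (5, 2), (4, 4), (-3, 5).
The point (4, 4) lies on the polygon boundary

Boundary check: the query satisfies the collinearity and bounding-box conditions for some polygon edge, so it lies exactly on the boundary.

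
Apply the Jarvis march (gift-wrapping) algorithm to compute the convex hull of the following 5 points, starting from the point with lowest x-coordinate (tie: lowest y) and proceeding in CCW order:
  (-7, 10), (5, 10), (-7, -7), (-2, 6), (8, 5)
Hull (CCW) = [(-7, -7), (8, 5), (5, 10), (-7, 10)]

Jarvis march: at each step, from the current hull vertex p, select the next vertex q as the point such that every other point lies strictly to the left of (or on) the directed line p → q. (Equivalently: for every other point r, the cross product (q − p) × (r − p) ≥ 0.)
Starting point (lowest x, tie lowest y): (-7, -7). Wrap until returning to start. Resulting hull: (-7, -7), (8, 5), (5, 10), (-7, 10).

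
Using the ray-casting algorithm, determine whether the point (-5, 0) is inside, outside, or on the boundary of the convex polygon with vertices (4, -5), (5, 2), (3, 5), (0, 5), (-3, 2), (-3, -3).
The point (-5, 0) lies strictly outside the polygon

Cast a horizontal ray to the right from the query point and count how many polygon edges it crosses (each edge strictly once or zero times, handled with the usual half-open convention). 
Parity of crossings → even ⇒ outside.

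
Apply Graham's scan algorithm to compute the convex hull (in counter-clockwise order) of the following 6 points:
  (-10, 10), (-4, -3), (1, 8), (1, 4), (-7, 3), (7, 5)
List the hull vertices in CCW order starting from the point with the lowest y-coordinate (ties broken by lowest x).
Hull (CCW) = [(-4, -3), (7, 5), (1, 8), (-10, 10), (-7, 3)]

Graham scan procedure:
  1. Find the pivot p₀ = point with lowest y (tie → lowest x): (-4, -3).
  2. Sort the remaining points by polar angle around p₀.
  3. Walk through sorted points, maintaining a stack; pop the top while the last three entries make a non-left turn (cross product ≤ 0).
  4. Final stack is the convex hull in CCW order: (-4, -3), (7, 5), (1, 8), (-10, 10), (-7, 3).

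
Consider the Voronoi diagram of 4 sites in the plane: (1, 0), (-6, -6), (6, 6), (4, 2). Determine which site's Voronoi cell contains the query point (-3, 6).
Nearest site = (1, 0)

The Voronoi cell of site s contains exactly those query points closer to s than to any other site. Compute squared distances from q = (-3, 6) to each site:
  (1 − -3)² + (0 − 6)² = 52
  (4 − -3)² + (2 − 6)² = 65
  (6 − -3)² + (6 − 6)² = 81
  (-6 − -3)² + (-6 − 6)² = 153
Minimum is attained by (1, 0), so q lies in its Voronoi cell.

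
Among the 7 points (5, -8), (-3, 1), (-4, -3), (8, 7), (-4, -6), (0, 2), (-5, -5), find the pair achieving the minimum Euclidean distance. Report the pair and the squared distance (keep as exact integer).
Pair = ((-4, -6), (-5, -5)); squared distance = 2

Compute all C(7, 2) = 21 pairwise squared distances (x_i − x_j)² + (y_i − y_j)². The minimum is 2, attained by the pair ((-4, -6), (-5, -5)).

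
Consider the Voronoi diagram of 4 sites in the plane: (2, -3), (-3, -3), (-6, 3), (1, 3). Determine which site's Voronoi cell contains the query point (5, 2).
Nearest site = (1, 3)

The Voronoi cell of site s contains exactly those query points closer to s than to any other site. Compute squared distances from q = (5, 2) to each site:
  (1 − 5)² + (3 − 2)² = 17
  (2 − 5)² + (-3 − 2)² = 34
  (-3 − 5)² + (-3 − 2)² = 89
  (-6 − 5)² + (3 − 2)² = 122
Minimum is attained by (1, 3), so q lies in its Voronoi cell.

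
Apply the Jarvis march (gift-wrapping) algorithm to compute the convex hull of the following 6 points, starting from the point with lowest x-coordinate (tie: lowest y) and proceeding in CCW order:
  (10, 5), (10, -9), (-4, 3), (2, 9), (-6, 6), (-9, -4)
Hull (CCW) = [(-9, -4), (10, -9), (10, 5), (2, 9), (-6, 6)]

Jarvis march: at each step, from the current hull vertex p, select the next vertex q as the point such that every other point lies strictly to the left of (or on) the directed line p → q. (Equivalently: for every other point r, the cross product (q − p) × (r − p) ≥ 0.)
Starting point (lowest x, tie lowest y): (-9, -4). Wrap until returning to start. Resulting hull: (-9, -4), (10, -9), (10, 5), (2, 9), (-6, 6).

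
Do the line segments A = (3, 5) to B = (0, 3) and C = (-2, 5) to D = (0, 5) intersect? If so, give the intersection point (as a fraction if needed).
No (intersection of containing lines falls outside at least one segment)

Parametrize and solve: t = 0, s = 5/2. At least one of these is outside [0, 1], so the segments do not intersect.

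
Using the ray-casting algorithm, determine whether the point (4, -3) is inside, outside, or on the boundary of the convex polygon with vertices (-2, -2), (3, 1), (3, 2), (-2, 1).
The point (4, -3) lies strictly outside the polygon

Cast a horizontal ray to the right from the query point and count how many polygon edges it crosses (each edge strictly once or zero times, handled with the usual half-open convention). 
Parity of crossings → even ⇒ outside.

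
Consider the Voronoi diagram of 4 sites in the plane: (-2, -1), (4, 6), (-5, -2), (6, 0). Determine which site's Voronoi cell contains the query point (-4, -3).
Nearest site = (-5, -2)

The Voronoi cell of site s contains exactly those query points closer to s than to any other site. Compute squared distances from q = (-4, -3) to each site:
  (-5 − -4)² + (-2 − -3)² = 2
  (-2 − -4)² + (-1 − -3)² = 8
  (6 − -4)² + (0 − -3)² = 109
  (4 − -4)² + (6 − -3)² = 145
Minimum is attained by (-5, -2), so q lies in its Voronoi cell.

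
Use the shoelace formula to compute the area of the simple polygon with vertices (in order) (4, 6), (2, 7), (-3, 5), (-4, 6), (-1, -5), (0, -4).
Area = 95/2

Shoelace formula: Area = (1/2) |Σ_i (x_i · y_{i+1} − x_{i+1} · y_i)| (indices mod n). Compute each cross term:
  (4)(7) − (2)(6) = 16
  (2)(5) − (-3)(7) = 31
  (-3)(6) − (-4)(5) = 2
  (-4)(-5) − (-1)(6) = 26
  (-1)(-4) − (0)(-5) = 4
  (0)(6) − (4)(-4) = 16
Sum = 95, so (signed) Area = 95/2 = 95/2, |Area| = 95/2.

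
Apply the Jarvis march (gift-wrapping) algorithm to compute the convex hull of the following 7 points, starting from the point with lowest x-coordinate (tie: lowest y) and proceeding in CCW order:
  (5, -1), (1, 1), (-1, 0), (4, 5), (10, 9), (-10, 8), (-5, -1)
Hull (CCW) = [(-10, 8), (-5, -1), (5, -1), (10, 9)]

Jarvis march: at each step, from the current hull vertex p, select the next vertex q as the point such that every other point lies strictly to the left of (or on) the directed line p → q. (Equivalently: for every other point r, the cross product (q − p) × (r − p) ≥ 0.)
Starting point (lowest x, tie lowest y): (-10, 8). Wrap until returning to start. Resulting hull: (-10, 8), (-5, -1), (5, -1), (10, 9).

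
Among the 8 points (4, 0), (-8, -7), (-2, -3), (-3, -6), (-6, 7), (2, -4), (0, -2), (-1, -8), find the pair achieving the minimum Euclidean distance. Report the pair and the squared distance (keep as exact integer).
Pair = ((-2, -3), (0, -2)); squared distance = 5

Compute all C(8, 2) = 28 pairwise squared distances (x_i − x_j)² + (y_i − y_j)². The minimum is 5, attained by the pair ((-2, -3), (0, -2)).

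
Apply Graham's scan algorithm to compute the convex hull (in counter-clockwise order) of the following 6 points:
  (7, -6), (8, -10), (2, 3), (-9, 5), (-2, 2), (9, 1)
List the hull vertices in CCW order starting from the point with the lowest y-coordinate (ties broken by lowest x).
Hull (CCW) = [(8, -10), (9, 1), (2, 3), (-9, 5)]

Graham scan procedure:
  1. Find the pivot p₀ = point with lowest y (tie → lowest x): (8, -10).
  2. Sort the remaining points by polar angle around p₀.
  3. Walk through sorted points, maintaining a stack; pop the top while the last three entries make a non-left turn (cross product ≤ 0).
  4. Final stack is the convex hull in CCW order: (8, -10), (9, 1), (2, 3), (-9, 5).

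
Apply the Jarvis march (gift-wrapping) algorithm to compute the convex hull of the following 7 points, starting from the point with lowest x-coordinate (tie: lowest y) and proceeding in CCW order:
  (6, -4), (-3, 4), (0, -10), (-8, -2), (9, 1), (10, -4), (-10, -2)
Hull (CCW) = [(-10, -2), (0, -10), (10, -4), (9, 1), (-3, 4)]

Jarvis march: at each step, from the current hull vertex p, select the next vertex q as the point such that every other point lies strictly to the left of (or on) the directed line p → q. (Equivalently: for every other point r, the cross product (q − p) × (r − p) ≥ 0.)
Starting point (lowest x, tie lowest y): (-10, -2). Wrap until returning to start. Resulting hull: (-10, -2), (0, -10), (10, -4), (9, 1), (-3, 4).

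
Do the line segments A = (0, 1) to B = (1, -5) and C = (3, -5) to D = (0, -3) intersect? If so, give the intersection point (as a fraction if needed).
Yes; intersection at (3/4, -7/2) (t = 3/4 on AB, s = 3/4 on CD)

Parametrize AB as A + t(B − A) = (0 + 1 t, 1 + -6 t) and CD as C + s(D − C) = (3 + -3 s, -5 + 2 s). Solve the linear system for (t, s). Determinant = 16 ≠ 0, so a unique intersection of the containing lines exists. Solution: t = 3/4, s = 3/4 — both in [0, 1], so the segments cross. Intersection point: (3/4, -7/2).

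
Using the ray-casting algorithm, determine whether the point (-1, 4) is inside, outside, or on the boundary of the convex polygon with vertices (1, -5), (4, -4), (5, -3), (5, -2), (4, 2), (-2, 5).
The point (-1, 4) lies strictly inside the polygon

Cast a horizontal ray to the right from the query point and count how many polygon edges it crosses (each edge strictly once or zero times, handled with the usual half-open convention). 
Parity of crossings → odd ⇒ inside.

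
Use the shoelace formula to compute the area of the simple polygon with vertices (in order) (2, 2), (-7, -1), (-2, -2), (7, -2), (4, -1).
Area = 53/2

Shoelace formula: Area = (1/2) |Σ_i (x_i · y_{i+1} − x_{i+1} · y_i)| (indices mod n). Compute each cross term:
  (2)(-1) − (-7)(2) = 12
  (-7)(-2) − (-2)(-1) = 12
  (-2)(-2) − (7)(-2) = 18
  (7)(-1) − (4)(-2) = 1
  (4)(2) − (2)(-1) = 10
Sum = 53, so (signed) Area = 53/2 = 53/2, |Area| = 53/2.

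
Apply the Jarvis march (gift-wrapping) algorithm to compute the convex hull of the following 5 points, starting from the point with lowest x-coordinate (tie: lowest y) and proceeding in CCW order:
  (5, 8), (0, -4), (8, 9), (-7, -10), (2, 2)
Hull (CCW) = [(-7, -10), (0, -4), (8, 9), (5, 8)]

Jarvis march: at each step, from the current hull vertex p, select the next vertex q as the point such that every other point lies strictly to the left of (or on) the directed line p → q. (Equivalently: for every other point r, the cross product (q − p) × (r − p) ≥ 0.)
Starting point (lowest x, tie lowest y): (-7, -10). Wrap until returning to start. Resulting hull: (-7, -10), (0, -4), (8, 9), (5, 8).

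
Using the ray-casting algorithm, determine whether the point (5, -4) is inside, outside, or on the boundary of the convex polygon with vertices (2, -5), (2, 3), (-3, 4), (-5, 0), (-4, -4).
The point (5, -4) lies strictly outside the polygon

Cast a horizontal ray to the right from the query point and count how many polygon edges it crosses (each edge strictly once or zero times, handled with the usual half-open convention). 
Parity of crossings → even ⇒ outside.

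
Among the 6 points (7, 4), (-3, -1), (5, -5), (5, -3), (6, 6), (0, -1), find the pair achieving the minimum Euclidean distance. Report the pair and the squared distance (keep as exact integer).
Pair = ((5, -5), (5, -3)); squared distance = 4

Compute all C(6, 2) = 15 pairwise squared distances (x_i − x_j)² + (y_i − y_j)². The minimum is 4, attained by the pair ((5, -5), (5, -3)).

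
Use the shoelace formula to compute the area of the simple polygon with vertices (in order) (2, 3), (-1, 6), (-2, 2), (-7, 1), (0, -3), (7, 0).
Area = 50

Shoelace formula: Area = (1/2) |Σ_i (x_i · y_{i+1} − x_{i+1} · y_i)| (indices mod n). Compute each cross term:
  (2)(6) − (-1)(3) = 15
  (-1)(2) − (-2)(6) = 10
  (-2)(1) − (-7)(2) = 12
  (-7)(-3) − (0)(1) = 21
  (0)(0) − (7)(-3) = 21
  (7)(3) − (2)(0) = 21
Sum = 100, so (signed) Area = 100/2 = 50, |Area| = 50.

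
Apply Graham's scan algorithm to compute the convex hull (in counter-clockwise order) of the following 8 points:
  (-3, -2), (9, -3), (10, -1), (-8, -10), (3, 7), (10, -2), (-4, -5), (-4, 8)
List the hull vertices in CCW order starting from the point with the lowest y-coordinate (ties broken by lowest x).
Hull (CCW) = [(-8, -10), (9, -3), (10, -2), (10, -1), (3, 7), (-4, 8)]

Graham scan procedure:
  1. Find the pivot p₀ = point with lowest y (tie → lowest x): (-8, -10).
  2. Sort the remaining points by polar angle around p₀.
  3. Walk through sorted points, maintaining a stack; pop the top while the last three entries make a non-left turn (cross product ≤ 0).
  4. Final stack is the convex hull in CCW order: (-8, -10), (9, -3), (10, -2), (10, -1), (3, 7), (-4, 8).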